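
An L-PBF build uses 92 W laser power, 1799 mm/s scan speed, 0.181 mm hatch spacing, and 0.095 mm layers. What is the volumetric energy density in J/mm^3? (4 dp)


E = 92 / (1799*0.181*0.095) = 2.9741 J/mm^3


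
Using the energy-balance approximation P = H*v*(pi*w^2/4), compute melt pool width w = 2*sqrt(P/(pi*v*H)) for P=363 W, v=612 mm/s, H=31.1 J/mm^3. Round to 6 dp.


w = 2*sqrt(363/(pi*612*31.1)) = 0.155831 mm


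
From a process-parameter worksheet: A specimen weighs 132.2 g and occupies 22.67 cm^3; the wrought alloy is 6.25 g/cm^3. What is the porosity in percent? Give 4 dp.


rho_part = 132.2 / 22.67 = 5.83149537 g/cm^3
Porosity = (1 - 5.83149537/6.25)*100 = 6.6961 %


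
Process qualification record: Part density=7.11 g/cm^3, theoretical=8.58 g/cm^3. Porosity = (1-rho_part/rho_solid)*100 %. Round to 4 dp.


Porosity = (1-7.11/8.58)*100 = 17.1329 %


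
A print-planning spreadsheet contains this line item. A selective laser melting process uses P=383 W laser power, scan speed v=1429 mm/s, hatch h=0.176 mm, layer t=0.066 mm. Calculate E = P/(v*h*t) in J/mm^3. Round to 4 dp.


E = 383 / (1429*0.176*0.066) = 23.0733 J/mm^3


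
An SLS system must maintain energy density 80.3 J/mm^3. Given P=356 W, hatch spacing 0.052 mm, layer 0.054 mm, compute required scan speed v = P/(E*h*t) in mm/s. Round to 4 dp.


v = 356 / (80.3*0.052*0.054) = 1578.8372 mm/s


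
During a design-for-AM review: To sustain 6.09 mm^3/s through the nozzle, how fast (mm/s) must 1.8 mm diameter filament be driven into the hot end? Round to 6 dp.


A = pi*(1.8/2)^2 = 2.54469
v = 6.09 / 2.54469 = 2.393219 mm/s


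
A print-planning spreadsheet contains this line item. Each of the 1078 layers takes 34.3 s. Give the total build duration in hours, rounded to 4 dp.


t = 1078 * 34.3 / 3600 = 10.2709 hrs


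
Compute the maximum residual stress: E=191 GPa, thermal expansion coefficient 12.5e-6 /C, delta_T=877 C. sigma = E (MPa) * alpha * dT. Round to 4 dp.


sigma = 191*1000 * 12.5e-6 * 877 = 2093.8375 MPa


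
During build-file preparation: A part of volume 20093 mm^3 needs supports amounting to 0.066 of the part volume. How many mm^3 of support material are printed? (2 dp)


V_support = 20093 * 0.066 = 1326.14 mm^3


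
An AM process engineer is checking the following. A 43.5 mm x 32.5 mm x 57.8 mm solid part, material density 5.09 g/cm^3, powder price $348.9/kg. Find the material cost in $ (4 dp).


V = 43.5 * 32.5 * 57.8 = 81714.75 mm^3 = 81.71475 cm^3
Mass = 81.71475 * 5.09 / 1000 = 0.41592808 kg
Cost = 0.41592808 * 348.9 = 145.1173 $


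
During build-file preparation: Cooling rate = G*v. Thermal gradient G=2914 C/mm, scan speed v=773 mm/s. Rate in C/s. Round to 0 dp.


CR = 2914 * 773 = 2252522 C/s


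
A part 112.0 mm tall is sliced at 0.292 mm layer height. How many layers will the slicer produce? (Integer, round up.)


Layers = ceil(112.0/0.292) = 384


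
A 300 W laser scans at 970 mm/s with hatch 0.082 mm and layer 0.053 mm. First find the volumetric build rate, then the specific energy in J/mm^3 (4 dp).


Build rate = 970 * 0.082 * 0.053 = 4.21562 mm^3/s
SE = 300 / 4.21562 = 71.1639 J/mm^3


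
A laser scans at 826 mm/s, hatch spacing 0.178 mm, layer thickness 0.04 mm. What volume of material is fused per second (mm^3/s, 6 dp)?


Rate = 826 * 0.178 * 0.04 = 5.88112 mm^3/s


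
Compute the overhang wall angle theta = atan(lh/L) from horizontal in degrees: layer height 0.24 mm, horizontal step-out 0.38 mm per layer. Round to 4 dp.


angle = atan(0.24/0.38) = 32.2756 degrees


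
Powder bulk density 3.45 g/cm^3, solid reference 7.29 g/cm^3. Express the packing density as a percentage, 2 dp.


Packing = (3.45/7.29)*100 = 47.33 %


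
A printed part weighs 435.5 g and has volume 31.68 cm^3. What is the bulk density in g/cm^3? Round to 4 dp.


rho = 435.5 / 31.68 = 13.7468 g/cm^3


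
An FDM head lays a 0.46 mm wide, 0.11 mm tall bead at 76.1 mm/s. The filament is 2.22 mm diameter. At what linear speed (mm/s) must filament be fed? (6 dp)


Q = 0.46 * 0.11 * 76.1 = 3.85066 mm^3/s
A_fil = pi*(2.22/2)^2 = 3.87075631 mm^2
v_feed = 3.85066 / 3.87075631 = 0.994808 mm/s


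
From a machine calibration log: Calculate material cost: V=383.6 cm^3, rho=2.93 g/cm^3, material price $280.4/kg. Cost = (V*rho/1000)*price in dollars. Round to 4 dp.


Mass = 383.6*2.93/1000 = 1.123948 kg
Cost = 1.123948 * 280.4 = 315.155 $


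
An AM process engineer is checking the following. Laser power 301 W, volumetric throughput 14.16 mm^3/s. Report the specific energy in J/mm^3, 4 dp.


SE = 301 / 14.16 = 21.2571 J/mm^3


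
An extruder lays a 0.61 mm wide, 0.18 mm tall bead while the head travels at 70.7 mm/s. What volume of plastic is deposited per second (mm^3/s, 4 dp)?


Rate = 0.61 * 0.18 * 70.7 = 7.7629 mm^3/s


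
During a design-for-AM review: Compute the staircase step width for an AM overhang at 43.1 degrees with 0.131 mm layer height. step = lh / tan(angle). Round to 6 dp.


step = 0.131 / tan(43.1) = 0.13999 mm


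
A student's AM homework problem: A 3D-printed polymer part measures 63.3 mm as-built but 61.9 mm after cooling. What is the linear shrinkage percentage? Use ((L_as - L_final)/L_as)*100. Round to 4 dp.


Shrinkage = ((63.3-61.9)/63.3)*100 = 2.2117 %


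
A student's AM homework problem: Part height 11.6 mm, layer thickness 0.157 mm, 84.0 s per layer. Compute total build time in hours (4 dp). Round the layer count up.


Layers = ceil(11.6/0.157) = 74
t = 74 * 84.0 / 3600 = 1.7267 hrs


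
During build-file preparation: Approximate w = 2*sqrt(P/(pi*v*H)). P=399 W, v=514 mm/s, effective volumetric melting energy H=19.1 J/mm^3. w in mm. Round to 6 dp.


w = 2*sqrt(399/(pi*514*19.1)) = 0.22748 mm


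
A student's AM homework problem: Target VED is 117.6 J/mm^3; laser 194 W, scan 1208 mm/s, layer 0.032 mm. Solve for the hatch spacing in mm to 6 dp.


h = 194 / (117.6*1208*0.032) = 0.042675 mm


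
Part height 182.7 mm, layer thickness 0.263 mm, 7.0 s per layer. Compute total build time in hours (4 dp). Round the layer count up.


Layers = ceil(182.7/0.263) = 695
t = 695 * 7.0 / 3600 = 1.3514 hrs


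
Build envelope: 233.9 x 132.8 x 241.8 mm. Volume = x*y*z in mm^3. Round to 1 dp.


V = 233.9 * 132.8 * 241.8 = 7510772.3 mm^3


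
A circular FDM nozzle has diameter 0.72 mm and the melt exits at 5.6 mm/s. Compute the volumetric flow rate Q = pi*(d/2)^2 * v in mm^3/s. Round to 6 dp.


A = pi*(0.72/2)^2 = 0.40715041 mm^2
Q = 0.40715041 * 5.6 = 2.280042 mm^3/s


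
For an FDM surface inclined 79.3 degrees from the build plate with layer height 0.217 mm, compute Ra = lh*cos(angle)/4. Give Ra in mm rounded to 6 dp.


Ra = 0.217 * cos(79.3) / 4 = 0.010072 mm


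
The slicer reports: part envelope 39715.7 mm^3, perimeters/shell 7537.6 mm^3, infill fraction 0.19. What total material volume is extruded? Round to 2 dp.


V_infill = (39715.7 - 7537.6) * 0.19 = 6113.84
V_total = 7537.6 + 6113.84 = 13651.44 mm^3


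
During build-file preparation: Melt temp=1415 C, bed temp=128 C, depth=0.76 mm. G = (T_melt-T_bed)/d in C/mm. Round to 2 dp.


G = (1415-128)/0.76 = 1693.42 C/mm


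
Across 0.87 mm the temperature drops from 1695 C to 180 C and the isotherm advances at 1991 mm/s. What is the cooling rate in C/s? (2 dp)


G = (1695-180)/0.87 = 1741.37931034 C/mm
CR = 1741.37931034 * 1991 = 3467086.21 C/s


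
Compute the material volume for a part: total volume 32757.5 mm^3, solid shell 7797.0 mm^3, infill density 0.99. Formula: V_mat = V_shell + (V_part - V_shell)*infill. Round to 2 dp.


V_infill = (32757.5 - 7797.0) * 0.99 = 24710.9
V_total = 7797.0 + 24710.9 = 32507.9 mm^3


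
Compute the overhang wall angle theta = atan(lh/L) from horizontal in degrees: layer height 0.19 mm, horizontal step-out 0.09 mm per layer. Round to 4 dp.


angle = atan(0.19/0.09) = 64.6538 degrees


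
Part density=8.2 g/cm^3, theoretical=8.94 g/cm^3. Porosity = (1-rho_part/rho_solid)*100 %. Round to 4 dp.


Porosity = (1-8.2/8.94)*100 = 8.2774 %


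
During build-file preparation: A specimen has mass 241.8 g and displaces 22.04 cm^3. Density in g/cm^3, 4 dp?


rho = 241.8 / 22.04 = 10.971 g/cm^3


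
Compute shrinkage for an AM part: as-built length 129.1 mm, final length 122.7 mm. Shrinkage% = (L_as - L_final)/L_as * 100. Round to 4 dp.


Shrinkage = ((129.1-122.7)/129.1)*100 = 4.9574 %


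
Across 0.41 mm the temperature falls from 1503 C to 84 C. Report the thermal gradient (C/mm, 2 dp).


G = (1503-84)/0.41 = 3460.98 C/mm


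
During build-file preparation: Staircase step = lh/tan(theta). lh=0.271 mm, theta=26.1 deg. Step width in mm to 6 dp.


step = 0.271 / tan(26.1) = 0.55318 mm


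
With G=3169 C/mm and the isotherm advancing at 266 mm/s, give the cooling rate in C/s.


CR = 3169 * 266 = 842954 C/s


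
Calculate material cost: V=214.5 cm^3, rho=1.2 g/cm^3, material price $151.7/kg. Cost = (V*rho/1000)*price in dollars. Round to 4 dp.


Mass = 214.5*1.2/1000 = 0.2574 kg
Cost = 0.2574 * 151.7 = 39.0476 $


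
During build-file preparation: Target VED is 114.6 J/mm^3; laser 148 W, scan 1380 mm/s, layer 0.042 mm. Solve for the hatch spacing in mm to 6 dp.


h = 148 / (114.6*1380*0.042) = 0.022282 mm


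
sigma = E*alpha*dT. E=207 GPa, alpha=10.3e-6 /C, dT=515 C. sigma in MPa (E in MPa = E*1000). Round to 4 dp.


sigma = 207*1000 * 10.3e-6 * 515 = 1098.0315 MPa


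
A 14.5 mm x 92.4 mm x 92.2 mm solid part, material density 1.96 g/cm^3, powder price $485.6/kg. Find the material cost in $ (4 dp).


V = 14.5 * 92.4 * 92.2 = 123529.56 mm^3 = 123.52956 cm^3
Mass = 123.52956 * 1.96 / 1000 = 0.24211794 kg
Cost = 0.24211794 * 485.6 = 117.5725 $


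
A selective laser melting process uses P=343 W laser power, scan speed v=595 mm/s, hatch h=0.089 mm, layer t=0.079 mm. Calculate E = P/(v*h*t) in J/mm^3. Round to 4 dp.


E = 343 / (595*0.089*0.079) = 81.9898 J/mm^3


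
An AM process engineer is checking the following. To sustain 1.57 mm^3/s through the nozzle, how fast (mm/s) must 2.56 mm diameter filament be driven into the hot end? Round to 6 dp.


A = pi*(2.56/2)^2 = 5.147185
v = 1.57 / 5.147185 = 0.305021 mm/s


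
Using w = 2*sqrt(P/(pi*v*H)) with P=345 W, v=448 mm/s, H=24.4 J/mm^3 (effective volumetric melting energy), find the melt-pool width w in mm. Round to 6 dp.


w = 2*sqrt(345/(pi*448*24.4)) = 0.200461 mm


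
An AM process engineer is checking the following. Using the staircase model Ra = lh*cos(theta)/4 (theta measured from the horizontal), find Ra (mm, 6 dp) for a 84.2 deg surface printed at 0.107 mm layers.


Ra = 0.107 * cos(84.2) / 4 = 0.002703 mm


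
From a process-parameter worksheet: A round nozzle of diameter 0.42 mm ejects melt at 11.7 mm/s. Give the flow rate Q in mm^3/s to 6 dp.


A = pi*(0.42/2)^2 = 0.13854424 mm^2
Q = 0.13854424 * 11.7 = 1.620968 mm^3/s


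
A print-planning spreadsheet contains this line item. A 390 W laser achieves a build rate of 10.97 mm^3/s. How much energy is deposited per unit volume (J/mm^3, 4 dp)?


SE = 390 / 10.97 = 35.5515 J/mm^3


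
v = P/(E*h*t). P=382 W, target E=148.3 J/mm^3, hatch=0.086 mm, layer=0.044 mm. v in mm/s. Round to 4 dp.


v = 382 / (148.3*0.086*0.044) = 680.724 mm/s


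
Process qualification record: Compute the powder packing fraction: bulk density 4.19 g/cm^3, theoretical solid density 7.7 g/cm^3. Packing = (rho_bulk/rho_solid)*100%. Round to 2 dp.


Packing = (4.19/7.7)*100 = 54.42 %


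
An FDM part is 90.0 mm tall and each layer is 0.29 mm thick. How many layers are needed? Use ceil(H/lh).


Layers = ceil(90.0/0.29) = 311


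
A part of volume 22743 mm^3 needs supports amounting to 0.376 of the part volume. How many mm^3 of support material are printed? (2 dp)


V_support = 22743 * 0.376 = 8551.37 mm^3


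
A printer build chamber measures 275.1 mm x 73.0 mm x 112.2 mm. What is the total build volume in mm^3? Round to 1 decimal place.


V = 275.1 * 73.0 * 112.2 = 2253234.1 mm^3


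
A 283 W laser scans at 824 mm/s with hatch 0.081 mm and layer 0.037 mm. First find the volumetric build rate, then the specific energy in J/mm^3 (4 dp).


Build rate = 824 * 0.081 * 0.037 = 2.469528 mm^3/s
SE = 283 / 2.469528 = 114.5968 J/mm^3


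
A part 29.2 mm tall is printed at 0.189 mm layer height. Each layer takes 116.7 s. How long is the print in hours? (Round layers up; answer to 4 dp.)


Layers = ceil(29.2/0.189) = 155
t = 155 * 116.7 / 3600 = 5.0246 hrs


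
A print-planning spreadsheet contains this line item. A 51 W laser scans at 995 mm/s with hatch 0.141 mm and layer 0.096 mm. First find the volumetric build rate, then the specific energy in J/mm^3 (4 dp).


Build rate = 995 * 0.141 * 0.096 = 13.46832 mm^3/s
SE = 51 / 13.46832 = 3.7867 J/mm^3


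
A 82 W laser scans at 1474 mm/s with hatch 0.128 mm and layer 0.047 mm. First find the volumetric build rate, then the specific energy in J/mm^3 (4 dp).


Build rate = 1474 * 0.128 * 0.047 = 8.867584 mm^3/s
SE = 82 / 8.867584 = 9.2472 J/mm^3


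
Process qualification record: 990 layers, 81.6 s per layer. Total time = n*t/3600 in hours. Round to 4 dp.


t = 990 * 81.6 / 3600 = 22.44 hrs


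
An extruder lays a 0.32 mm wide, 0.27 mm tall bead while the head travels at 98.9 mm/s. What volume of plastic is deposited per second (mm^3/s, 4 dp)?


Rate = 0.32 * 0.27 * 98.9 = 8.545 mm^3/s


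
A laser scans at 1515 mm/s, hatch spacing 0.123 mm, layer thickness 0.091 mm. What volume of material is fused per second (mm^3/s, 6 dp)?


Rate = 1515 * 0.123 * 0.091 = 16.957395 mm^3/s


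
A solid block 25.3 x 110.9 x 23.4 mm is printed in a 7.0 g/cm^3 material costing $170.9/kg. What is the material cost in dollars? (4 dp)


V = 25.3 * 110.9 * 23.4 = 65655.018 mm^3 = 65.655018 cm^3
Mass = 65.655018 * 7.0 / 1000 = 0.45958513 kg
Cost = 0.45958513 * 170.9 = 78.5431 $


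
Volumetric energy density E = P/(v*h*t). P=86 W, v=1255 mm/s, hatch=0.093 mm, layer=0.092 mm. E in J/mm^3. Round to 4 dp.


E = 86 / (1255*0.093*0.092) = 8.0091 J/mm^3


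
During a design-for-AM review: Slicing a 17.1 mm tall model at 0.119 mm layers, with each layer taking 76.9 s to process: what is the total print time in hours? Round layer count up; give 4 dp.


Layers = ceil(17.1/0.119) = 144
t = 144 * 76.9 / 3600 = 3.076 hrs


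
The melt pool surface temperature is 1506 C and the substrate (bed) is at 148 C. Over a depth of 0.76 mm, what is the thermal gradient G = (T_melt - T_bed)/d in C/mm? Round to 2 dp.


G = (1506-148)/0.76 = 1786.84 C/mm


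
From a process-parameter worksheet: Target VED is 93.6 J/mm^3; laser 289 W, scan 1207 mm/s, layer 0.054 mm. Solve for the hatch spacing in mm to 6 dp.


h = 289 / (93.6*1207*0.054) = 0.047372 mm


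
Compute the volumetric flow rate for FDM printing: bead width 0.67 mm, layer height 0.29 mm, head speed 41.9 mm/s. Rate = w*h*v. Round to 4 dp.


Rate = 0.67 * 0.29 * 41.9 = 8.1412 mm^3/s


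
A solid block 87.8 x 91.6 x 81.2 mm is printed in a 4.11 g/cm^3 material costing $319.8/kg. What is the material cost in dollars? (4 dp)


V = 87.8 * 91.6 * 81.2 = 653049.376 mm^3 = 653.049376 cm^3
Mass = 653.049376 * 4.11 / 1000 = 2.68403294 kg
Cost = 2.68403294 * 319.8 = 858.3537 $


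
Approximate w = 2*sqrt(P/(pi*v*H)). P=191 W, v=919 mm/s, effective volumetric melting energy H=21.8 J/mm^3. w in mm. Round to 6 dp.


w = 2*sqrt(191/(pi*919*21.8)) = 0.110176 mm


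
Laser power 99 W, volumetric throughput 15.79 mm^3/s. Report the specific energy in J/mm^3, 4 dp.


SE = 99 / 15.79 = 6.2698 J/mm^3


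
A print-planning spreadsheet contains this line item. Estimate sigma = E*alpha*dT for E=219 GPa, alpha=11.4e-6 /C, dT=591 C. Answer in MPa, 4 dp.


sigma = 219*1000 * 11.4e-6 * 591 = 1475.4906 MPa


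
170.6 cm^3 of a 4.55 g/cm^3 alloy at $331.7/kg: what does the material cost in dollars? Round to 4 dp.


Mass = 170.6*4.55/1000 = 0.77623 kg
Cost = 0.77623 * 331.7 = 257.4755 $


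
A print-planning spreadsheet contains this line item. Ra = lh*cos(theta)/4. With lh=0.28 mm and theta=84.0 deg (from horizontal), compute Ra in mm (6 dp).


Ra = 0.28 * cos(84.0) / 4 = 0.007317 mm


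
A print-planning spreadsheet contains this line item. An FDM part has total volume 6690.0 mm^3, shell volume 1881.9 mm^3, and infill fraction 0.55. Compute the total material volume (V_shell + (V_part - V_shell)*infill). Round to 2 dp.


V_infill = (6690.0 - 1881.9) * 0.55 = 2644.46
V_total = 1881.9 + 2644.46 = 4526.36 mm^3


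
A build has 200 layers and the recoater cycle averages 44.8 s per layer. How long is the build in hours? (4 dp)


t = 200 * 44.8 / 3600 = 2.4889 hrs


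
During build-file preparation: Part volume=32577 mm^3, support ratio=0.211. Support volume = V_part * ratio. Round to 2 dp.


V_support = 32577 * 0.211 = 6873.75 mm^3


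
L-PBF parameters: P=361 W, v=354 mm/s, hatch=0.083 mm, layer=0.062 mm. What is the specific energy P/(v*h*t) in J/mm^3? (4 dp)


Build rate = 354 * 0.083 * 0.062 = 1.821684 mm^3/s
SE = 361 / 1.821684 = 198.1683 J/mm^3


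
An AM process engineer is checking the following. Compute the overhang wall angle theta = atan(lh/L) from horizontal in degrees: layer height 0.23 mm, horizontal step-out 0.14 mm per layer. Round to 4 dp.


angle = atan(0.23/0.14) = 58.6713 degrees


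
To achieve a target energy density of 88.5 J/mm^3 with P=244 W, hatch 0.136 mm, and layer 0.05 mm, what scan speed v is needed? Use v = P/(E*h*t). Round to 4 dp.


v = 244 / (88.5*0.136*0.05) = 405.4503 mm/s


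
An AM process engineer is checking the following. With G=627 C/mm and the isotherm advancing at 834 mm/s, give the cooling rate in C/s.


CR = 627 * 834 = 522918 C/s


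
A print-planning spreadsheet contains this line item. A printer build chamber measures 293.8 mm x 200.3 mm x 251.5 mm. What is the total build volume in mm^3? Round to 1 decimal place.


V = 293.8 * 200.3 * 251.5 = 14800307.2 mm^3


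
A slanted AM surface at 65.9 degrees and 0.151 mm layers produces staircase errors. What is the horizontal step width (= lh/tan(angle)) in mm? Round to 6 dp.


step = 0.151 / tan(65.9) = 0.067546 mm


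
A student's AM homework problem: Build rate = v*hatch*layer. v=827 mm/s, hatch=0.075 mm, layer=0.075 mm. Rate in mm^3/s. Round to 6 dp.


Rate = 827 * 0.075 * 0.075 = 4.651875 mm^3/s


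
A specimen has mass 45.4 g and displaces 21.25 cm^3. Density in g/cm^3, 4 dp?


rho = 45.4 / 21.25 = 2.1365 g/cm^3


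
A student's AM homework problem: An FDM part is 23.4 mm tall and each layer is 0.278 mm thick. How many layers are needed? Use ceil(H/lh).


Layers = ceil(23.4/0.278) = 85


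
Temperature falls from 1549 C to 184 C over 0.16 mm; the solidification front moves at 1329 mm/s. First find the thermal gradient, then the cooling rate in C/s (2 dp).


G = (1549-184)/0.16 = 8531.25 C/mm
CR = 8531.25 * 1329 = 11338031.25 C/s


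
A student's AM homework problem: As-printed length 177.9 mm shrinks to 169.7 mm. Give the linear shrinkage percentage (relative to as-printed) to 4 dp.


Shrinkage = ((177.9-169.7)/177.9)*100 = 4.6093 %


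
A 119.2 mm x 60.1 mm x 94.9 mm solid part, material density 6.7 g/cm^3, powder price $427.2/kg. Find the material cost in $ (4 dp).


V = 119.2 * 60.1 * 94.9 = 679856.008 mm^3 = 679.856008 cm^3
Mass = 679.856008 * 6.7 / 1000 = 4.55503525 kg
Cost = 4.55503525 * 427.2 = 1945.9111 $


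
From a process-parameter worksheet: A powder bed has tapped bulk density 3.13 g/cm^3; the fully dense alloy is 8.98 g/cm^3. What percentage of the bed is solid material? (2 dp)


Packing = (3.13/8.98)*100 = 34.86 %


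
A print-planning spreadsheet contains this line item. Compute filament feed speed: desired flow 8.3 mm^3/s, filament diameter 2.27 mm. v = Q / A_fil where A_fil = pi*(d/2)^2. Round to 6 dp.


A = pi*(2.27/2)^2 = 4.047078
v = 8.3 / 4.047078 = 2.050862 mm/s


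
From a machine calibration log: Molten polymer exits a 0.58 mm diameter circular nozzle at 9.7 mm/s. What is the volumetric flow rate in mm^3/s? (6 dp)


A = pi*(0.58/2)^2 = 0.26420794 mm^2
Q = 0.26420794 * 9.7 = 2.562817 mm^3/s


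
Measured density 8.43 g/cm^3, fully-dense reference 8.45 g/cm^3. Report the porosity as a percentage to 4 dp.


Porosity = (1-8.43/8.45)*100 = 0.2367 %


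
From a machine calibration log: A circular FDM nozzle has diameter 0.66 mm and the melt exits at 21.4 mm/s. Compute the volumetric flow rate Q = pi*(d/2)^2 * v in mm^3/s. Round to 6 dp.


A = pi*(0.66/2)^2 = 0.34211944 mm^2
Q = 0.34211944 * 21.4 = 7.321356 mm^3/s


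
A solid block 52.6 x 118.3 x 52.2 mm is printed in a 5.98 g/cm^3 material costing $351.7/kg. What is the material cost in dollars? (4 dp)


V = 52.6 * 118.3 * 52.2 = 324818.676 mm^3 = 324.818676 cm^3
Mass = 324.818676 * 5.98 / 1000 = 1.94241568 kg
Cost = 1.94241568 * 351.7 = 683.1476 $


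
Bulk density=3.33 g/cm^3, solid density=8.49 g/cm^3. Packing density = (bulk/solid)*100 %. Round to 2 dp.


Packing = (3.33/8.49)*100 = 39.22 %


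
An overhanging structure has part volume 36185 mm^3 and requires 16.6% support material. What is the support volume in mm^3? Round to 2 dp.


V_support = 36185 * 0.166 = 6006.71 mm^3


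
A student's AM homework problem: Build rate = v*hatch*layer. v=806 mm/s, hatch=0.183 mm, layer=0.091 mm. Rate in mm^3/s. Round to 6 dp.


Rate = 806 * 0.183 * 0.091 = 13.422318 mm^3/s


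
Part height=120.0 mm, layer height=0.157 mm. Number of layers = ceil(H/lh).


Layers = ceil(120.0/0.157) = 765


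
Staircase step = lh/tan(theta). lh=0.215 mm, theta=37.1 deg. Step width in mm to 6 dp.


step = 0.215 / tan(37.1) = 0.284281 mm


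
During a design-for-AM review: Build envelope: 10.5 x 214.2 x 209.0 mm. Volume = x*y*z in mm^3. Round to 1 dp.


V = 10.5 * 214.2 * 209.0 = 470061.9 mm^3


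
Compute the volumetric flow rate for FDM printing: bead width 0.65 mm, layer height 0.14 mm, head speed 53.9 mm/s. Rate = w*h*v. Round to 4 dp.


Rate = 0.65 * 0.14 * 53.9 = 4.9049 mm^3/s


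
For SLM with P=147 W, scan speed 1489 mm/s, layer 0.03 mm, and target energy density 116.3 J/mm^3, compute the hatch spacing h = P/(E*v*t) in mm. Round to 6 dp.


h = 147 / (116.3*1489*0.03) = 0.028296 mm


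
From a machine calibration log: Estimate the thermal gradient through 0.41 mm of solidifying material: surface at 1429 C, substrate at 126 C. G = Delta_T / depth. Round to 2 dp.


G = (1429-126)/0.41 = 3178.05 C/mm


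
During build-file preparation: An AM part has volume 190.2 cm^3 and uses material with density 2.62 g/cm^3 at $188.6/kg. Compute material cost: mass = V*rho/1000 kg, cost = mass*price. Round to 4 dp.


Mass = 190.2*2.62/1000 = 0.498324 kg
Cost = 0.498324 * 188.6 = 93.9839 $


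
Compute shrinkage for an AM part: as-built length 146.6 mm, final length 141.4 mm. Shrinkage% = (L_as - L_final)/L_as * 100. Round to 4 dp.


Shrinkage = ((146.6-141.4)/146.6)*100 = 3.5471 %


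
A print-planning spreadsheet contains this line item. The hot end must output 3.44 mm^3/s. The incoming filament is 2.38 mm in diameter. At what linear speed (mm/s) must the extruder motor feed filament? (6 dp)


A = pi*(2.38/2)^2 = 4.448809
v = 3.44 / 4.448809 = 0.773241 mm/s


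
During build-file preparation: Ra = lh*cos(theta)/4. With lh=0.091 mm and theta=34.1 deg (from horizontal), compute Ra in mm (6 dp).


Ra = 0.091 * cos(34.1) / 4 = 0.018838 mm


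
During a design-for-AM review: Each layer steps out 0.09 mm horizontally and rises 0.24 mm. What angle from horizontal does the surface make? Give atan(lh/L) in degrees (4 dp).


angle = atan(0.24/0.09) = 69.444 degrees


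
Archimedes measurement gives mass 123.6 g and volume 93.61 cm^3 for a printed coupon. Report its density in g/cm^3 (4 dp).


rho = 123.6 / 93.61 = 1.3204 g/cm^3


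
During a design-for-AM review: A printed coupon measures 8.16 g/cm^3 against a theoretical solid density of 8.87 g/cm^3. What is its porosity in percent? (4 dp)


Porosity = (1-8.16/8.87)*100 = 8.0045 %


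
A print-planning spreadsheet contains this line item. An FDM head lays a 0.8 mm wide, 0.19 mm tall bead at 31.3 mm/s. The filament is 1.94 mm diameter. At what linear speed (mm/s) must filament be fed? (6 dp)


Q = 0.8 * 0.19 * 31.3 = 4.7576 mm^3/s
A_fil = pi*(1.94/2)^2 = 2.95592453 mm^2
v_feed = 4.7576 / 2.95592453 = 1.609513 mm/s


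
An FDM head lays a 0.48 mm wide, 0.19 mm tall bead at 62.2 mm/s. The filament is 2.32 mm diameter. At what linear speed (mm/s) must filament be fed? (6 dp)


Q = 0.48 * 0.19 * 62.2 = 5.67264 mm^3/s
A_fil = pi*(2.32/2)^2 = 4.22732707 mm^2
v_feed = 5.67264 / 4.22732707 = 1.341898 mm/s


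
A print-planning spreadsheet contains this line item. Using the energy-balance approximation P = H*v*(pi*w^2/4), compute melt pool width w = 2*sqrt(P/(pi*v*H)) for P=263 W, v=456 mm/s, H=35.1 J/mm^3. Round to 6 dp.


w = 2*sqrt(263/(pi*456*35.1)) = 0.144643 mm


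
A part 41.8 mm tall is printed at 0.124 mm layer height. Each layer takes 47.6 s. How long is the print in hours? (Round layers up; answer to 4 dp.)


Layers = ceil(41.8/0.124) = 338
t = 338 * 47.6 / 3600 = 4.4691 hrs


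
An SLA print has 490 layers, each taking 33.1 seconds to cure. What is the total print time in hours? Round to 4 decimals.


t = 490 * 33.1 / 3600 = 4.5053 hrs


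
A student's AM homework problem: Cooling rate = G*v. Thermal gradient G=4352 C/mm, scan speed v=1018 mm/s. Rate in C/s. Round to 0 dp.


CR = 4352 * 1018 = 4430336 C/s


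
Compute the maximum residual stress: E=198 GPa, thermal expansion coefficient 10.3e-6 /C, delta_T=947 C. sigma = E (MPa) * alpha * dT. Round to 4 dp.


sigma = 198*1000 * 10.3e-6 * 947 = 1931.3118 MPa


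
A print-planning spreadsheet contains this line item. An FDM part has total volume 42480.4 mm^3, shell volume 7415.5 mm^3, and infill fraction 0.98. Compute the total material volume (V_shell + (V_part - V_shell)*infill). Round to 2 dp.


V_infill = (42480.4 - 7415.5) * 0.98 = 34363.6
V_total = 7415.5 + 34363.6 = 41779.1 mm^3


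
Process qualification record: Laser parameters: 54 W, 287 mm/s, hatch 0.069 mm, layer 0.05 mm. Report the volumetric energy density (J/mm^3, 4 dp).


E = 54 / (287*0.069*0.05) = 54.5372 J/mm^3


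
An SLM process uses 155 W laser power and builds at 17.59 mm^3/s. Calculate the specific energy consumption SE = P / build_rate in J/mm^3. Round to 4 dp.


SE = 155 / 17.59 = 8.8118 J/mm^3


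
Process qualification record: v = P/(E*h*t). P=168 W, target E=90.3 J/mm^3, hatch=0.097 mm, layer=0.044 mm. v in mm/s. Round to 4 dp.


v = 168 / (90.3*0.097*0.044) = 435.9103 mm/s


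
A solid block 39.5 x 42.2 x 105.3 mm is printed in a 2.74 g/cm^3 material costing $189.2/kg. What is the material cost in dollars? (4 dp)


V = 39.5 * 42.2 * 105.3 = 175524.57 mm^3 = 175.52457 cm^3
Mass = 175.52457 * 2.74 / 1000 = 0.48093732 kg
Cost = 0.48093732 * 189.2 = 90.9933 $


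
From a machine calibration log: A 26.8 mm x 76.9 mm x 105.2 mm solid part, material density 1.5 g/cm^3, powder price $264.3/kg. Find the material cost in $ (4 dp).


V = 26.8 * 76.9 * 105.2 = 216808.784 mm^3 = 216.808784 cm^3
Mass = 216.808784 * 1.5 / 1000 = 0.32521318 kg
Cost = 0.32521318 * 264.3 = 85.9538 $


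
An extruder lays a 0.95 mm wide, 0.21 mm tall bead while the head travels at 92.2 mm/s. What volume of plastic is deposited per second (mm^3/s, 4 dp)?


Rate = 0.95 * 0.21 * 92.2 = 18.3939 mm^3/s


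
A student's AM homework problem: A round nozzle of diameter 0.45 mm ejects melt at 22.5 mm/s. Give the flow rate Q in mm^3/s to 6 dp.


A = pi*(0.45/2)^2 = 0.15904313 mm^2
Q = 0.15904313 * 22.5 = 3.57847 mm^3/s


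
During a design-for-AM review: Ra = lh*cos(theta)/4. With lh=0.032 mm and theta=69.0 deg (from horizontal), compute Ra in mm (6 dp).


Ra = 0.032 * cos(69.0) / 4 = 0.002867 mm


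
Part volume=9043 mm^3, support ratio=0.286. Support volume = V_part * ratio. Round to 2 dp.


V_support = 9043 * 0.286 = 2586.3 mm^3


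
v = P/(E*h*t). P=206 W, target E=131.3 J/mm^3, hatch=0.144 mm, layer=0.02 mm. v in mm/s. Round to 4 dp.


v = 206 / (131.3*0.144*0.02) = 544.766 mm/s


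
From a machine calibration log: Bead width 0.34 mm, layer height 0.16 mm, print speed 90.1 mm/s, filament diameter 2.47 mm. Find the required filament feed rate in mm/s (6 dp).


Q = 0.34 * 0.16 * 90.1 = 4.90144 mm^3/s
A_fil = pi*(2.47/2)^2 = 4.79163566 mm^2
v_feed = 4.90144 / 4.79163566 = 1.022916 mm/s


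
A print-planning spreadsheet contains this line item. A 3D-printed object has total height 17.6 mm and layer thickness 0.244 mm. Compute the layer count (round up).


Layers = ceil(17.6/0.244) = 73


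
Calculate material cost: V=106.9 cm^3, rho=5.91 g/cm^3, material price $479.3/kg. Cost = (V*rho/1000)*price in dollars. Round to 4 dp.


Mass = 106.9*5.91/1000 = 0.631779 kg
Cost = 0.631779 * 479.3 = 302.8117 $


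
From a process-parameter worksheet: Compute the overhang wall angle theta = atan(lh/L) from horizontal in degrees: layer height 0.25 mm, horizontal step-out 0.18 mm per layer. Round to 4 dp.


angle = atan(0.25/0.18) = 54.2461 degrees


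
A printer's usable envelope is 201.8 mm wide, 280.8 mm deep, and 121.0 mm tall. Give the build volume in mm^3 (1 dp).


V = 201.8 * 280.8 * 121.0 = 6856518.2 mm^3


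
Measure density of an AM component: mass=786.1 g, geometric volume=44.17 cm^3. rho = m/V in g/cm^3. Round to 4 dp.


rho = 786.1 / 44.17 = 17.7971 g/cm^3


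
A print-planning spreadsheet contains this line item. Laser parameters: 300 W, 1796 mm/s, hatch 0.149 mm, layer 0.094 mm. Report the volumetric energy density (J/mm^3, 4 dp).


E = 300 / (1796*0.149*0.094) = 11.9262 J/mm^3


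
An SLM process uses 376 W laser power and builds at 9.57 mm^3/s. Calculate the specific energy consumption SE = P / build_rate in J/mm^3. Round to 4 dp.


SE = 376 / 9.57 = 39.2894 J/mm^3


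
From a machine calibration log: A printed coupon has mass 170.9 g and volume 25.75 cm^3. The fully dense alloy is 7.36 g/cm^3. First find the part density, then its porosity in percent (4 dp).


rho_part = 170.9 / 25.75 = 6.6368932 g/cm^3
Porosity = (1 - 6.6368932/7.36)*100 = 9.8248 %


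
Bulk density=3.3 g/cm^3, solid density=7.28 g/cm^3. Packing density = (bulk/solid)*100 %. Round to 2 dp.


Packing = (3.3/7.28)*100 = 45.33 %


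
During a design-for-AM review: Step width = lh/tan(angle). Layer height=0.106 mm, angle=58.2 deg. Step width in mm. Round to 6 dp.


step = 0.106 / tan(58.2) = 0.065723 mm


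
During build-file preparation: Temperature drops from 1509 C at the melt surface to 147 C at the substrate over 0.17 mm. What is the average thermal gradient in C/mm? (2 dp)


G = (1509-147)/0.17 = 8011.76 C/mm


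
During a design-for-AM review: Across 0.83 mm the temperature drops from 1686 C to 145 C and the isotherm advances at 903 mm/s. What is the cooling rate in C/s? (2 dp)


G = (1686-145)/0.83 = 1856.62650602 C/mm
CR = 1856.62650602 * 903 = 1676533.73 C/s


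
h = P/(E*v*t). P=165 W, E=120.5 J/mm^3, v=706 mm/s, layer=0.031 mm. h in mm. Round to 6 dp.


h = 165 / (120.5*706*0.031) = 0.062565 mm


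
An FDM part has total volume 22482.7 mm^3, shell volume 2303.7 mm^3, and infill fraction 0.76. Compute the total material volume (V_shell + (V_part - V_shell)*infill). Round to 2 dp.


V_infill = (22482.7 - 2303.7) * 0.76 = 15336.04
V_total = 2303.7 + 15336.04 = 17639.74 mm^3


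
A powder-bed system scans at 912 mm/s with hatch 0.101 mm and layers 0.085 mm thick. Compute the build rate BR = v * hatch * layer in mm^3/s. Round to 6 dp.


Rate = 912 * 0.101 * 0.085 = 7.82952 mm^3/s


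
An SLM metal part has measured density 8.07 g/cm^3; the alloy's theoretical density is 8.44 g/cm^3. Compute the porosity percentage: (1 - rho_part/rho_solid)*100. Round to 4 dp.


Porosity = (1-8.07/8.44)*100 = 4.3839 %


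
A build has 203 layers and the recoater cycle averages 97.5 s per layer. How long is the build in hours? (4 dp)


t = 203 * 97.5 / 3600 = 5.4979 hrs


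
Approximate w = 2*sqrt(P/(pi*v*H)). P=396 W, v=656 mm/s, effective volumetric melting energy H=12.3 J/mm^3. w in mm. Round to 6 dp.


w = 2*sqrt(396/(pi*656*12.3)) = 0.249976 mm


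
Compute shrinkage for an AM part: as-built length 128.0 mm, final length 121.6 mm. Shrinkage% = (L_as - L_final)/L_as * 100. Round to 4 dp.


Shrinkage = ((128.0-121.6)/128.0)*100 = 5.0 %


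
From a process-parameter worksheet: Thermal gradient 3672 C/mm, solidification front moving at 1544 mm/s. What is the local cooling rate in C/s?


CR = 3672 * 1544 = 5669568 C/s


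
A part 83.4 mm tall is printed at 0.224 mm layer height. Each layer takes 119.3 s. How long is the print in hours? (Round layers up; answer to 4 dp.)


Layers = ceil(83.4/0.224) = 373
t = 373 * 119.3 / 3600 = 12.3608 hrs


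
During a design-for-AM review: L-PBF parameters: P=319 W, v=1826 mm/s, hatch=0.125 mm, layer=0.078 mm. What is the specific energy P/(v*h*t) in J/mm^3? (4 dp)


Build rate = 1826 * 0.125 * 0.078 = 17.8035 mm^3/s
SE = 319 / 17.8035 = 17.9178 J/mm^3


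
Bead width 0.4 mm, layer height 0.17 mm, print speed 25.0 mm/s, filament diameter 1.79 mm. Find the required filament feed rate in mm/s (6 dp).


Q = 0.4 * 0.17 * 25.0 = 1.7 mm^3/s
A_fil = pi*(1.79/2)^2 = 2.51649426 mm^2
v_feed = 1.7 / 2.51649426 = 0.675543 mm/s


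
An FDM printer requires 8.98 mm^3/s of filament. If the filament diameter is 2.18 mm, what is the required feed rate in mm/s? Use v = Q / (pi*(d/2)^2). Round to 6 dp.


A = pi*(2.18/2)^2 = 3.732526
v = 8.98 / 3.732526 = 2.405877 mm/s


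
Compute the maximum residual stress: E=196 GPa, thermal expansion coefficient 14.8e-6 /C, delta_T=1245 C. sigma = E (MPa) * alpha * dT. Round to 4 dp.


sigma = 196*1000 * 14.8e-6 * 1245 = 3611.496 MPa


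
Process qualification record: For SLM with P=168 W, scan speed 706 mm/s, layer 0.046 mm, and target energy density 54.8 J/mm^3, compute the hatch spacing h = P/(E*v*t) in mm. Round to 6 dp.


h = 168 / (54.8*706*0.046) = 0.094399 mm


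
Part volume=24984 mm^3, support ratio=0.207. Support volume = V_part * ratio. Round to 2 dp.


V_support = 24984 * 0.207 = 5171.69 mm^3


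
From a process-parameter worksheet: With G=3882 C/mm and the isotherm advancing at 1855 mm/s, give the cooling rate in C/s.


CR = 3882 * 1855 = 7201110 C/s


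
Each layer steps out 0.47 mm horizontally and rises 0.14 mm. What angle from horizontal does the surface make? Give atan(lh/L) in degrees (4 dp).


angle = atan(0.14/0.47) = 16.5873 degrees


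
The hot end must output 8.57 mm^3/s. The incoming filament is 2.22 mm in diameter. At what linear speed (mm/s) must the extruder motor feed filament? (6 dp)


A = pi*(2.22/2)^2 = 3.870756
v = 8.57 / 3.870756 = 2.214038 mm/s


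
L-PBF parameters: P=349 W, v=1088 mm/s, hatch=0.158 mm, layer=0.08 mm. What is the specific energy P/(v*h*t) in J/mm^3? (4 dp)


Build rate = 1088 * 0.158 * 0.08 = 13.75232 mm^3/s
SE = 349 / 13.75232 = 25.3775 J/mm^3


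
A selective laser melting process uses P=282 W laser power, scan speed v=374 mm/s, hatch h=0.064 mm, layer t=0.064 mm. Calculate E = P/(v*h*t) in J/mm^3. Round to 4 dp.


E = 282 / (374*0.064*0.064) = 184.0846 J/mm^3


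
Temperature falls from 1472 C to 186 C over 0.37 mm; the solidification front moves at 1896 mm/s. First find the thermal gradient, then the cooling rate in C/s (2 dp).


G = (1472-186)/0.37 = 3475.67567568 C/mm
CR = 3475.67567568 * 1896 = 6589881.08 C/s


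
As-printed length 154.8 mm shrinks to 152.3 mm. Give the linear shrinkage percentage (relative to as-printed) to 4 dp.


Shrinkage = ((154.8-152.3)/154.8)*100 = 1.615 %


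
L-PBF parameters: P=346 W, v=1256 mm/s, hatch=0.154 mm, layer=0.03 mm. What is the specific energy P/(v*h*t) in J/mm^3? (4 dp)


Build rate = 1256 * 0.154 * 0.03 = 5.80272 mm^3/s
SE = 346 / 5.80272 = 59.6272 J/mm^3


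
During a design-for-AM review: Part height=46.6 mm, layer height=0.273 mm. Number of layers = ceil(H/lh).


Layers = ceil(46.6/0.273) = 171


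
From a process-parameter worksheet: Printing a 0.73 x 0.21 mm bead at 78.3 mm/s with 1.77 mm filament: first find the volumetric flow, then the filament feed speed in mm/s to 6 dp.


Q = 0.73 * 0.21 * 78.3 = 12.00339 mm^3/s
A_fil = pi*(1.77/2)^2 = 2.46057391 mm^2
v_feed = 12.00339 / 2.46057391 = 4.878289 mm/s


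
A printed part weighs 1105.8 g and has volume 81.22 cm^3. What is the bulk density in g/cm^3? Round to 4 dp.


rho = 1105.8 / 81.22 = 13.6149 g/cm^3


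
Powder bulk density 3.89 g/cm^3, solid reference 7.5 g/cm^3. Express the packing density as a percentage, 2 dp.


Packing = (3.89/7.5)*100 = 51.87 %


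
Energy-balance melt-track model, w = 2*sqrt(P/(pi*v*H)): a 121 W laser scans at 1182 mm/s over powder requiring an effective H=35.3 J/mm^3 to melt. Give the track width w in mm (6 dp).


w = 2*sqrt(121/(pi*1182*35.3)) = 0.060765 mm


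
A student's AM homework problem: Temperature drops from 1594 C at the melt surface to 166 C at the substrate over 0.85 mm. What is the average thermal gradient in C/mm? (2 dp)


G = (1594-166)/0.85 = 1680.0 C/mm


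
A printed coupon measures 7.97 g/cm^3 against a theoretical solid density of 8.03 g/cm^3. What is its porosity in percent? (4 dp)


Porosity = (1-7.97/8.03)*100 = 0.7472 %


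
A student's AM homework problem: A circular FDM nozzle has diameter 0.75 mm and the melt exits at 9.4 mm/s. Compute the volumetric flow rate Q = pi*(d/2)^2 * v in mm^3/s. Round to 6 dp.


A = pi*(0.75/2)^2 = 0.44178647 mm^2
Q = 0.44178647 * 9.4 = 4.152793 mm^3/s


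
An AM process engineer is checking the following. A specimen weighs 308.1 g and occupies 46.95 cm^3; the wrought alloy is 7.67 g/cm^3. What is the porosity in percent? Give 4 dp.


rho_part = 308.1 / 46.95 = 6.56230032 g/cm^3
Porosity = (1 - 6.56230032/7.67)*100 = 14.442 %


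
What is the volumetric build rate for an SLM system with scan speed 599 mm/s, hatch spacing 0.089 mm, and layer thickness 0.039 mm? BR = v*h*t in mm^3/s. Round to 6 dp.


Rate = 599 * 0.089 * 0.039 = 2.079129 mm^3/s


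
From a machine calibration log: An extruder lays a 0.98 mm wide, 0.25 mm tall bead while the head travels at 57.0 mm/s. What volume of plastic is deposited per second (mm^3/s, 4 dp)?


Rate = 0.98 * 0.25 * 57.0 = 13.965 mm^3/s


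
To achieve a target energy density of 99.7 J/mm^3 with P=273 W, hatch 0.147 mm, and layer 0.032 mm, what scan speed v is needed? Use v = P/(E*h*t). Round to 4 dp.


v = 273 / (99.7*0.147*0.032) = 582.1035 mm/s


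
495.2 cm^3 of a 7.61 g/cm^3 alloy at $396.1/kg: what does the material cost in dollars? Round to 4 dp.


Mass = 495.2*7.61/1000 = 3.768472 kg
Cost = 3.768472 * 396.1 = 1492.6918 $


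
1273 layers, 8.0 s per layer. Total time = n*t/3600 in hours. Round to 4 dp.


t = 1273 * 8.0 / 3600 = 2.8289 hrs


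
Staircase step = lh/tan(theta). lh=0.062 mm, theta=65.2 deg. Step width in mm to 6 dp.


step = 0.062 / tan(65.2) = 0.028648 mm


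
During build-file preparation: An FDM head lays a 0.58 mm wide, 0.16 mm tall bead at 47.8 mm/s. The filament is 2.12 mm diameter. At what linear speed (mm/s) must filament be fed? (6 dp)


Q = 0.58 * 0.16 * 47.8 = 4.43584 mm^3/s
A_fil = pi*(2.12/2)^2 = 3.52989351 mm^2
v_feed = 4.43584 / 3.52989351 = 1.25665 mm/s
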